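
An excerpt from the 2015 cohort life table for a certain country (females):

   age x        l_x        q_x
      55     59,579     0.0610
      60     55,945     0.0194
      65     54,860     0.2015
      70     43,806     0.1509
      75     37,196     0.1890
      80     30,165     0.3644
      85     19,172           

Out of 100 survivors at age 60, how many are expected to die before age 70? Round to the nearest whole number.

22

The relevant probability is 1 − 43,806/55,945 = 0.216981.
Expected number = 100 × 0.216981 = 22.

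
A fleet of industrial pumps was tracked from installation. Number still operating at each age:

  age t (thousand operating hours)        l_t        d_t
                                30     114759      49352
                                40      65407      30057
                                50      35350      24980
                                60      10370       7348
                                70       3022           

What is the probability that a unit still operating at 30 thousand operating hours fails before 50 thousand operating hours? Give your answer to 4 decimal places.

0.6920

P(fail before 50 | operational at 30) = 1 − l_50/l_30 = 1 − 35350/114759 = (79409)/114759 = 0.691963.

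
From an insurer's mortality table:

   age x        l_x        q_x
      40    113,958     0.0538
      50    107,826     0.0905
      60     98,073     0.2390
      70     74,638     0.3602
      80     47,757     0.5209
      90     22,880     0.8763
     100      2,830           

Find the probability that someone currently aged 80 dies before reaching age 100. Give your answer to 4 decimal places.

0.9407

P(die before 100 | alive at 80) = 1 − l_100/l_80 = 1 − 2,830/47,757 = (44,927)/47,757 = 0.940742.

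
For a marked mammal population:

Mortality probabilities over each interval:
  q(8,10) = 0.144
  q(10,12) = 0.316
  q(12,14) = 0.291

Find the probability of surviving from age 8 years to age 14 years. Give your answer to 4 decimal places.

0.4151

Survival from 8 to 14 is the product of surviving each interval: (1 − 0.144) × (1 − 0.316) × (1 − 0.291).
= 0.856 × 0.684 × 0.709 = 0.415122.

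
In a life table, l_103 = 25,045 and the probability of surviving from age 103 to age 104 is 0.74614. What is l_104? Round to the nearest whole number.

18687

l_104 = l_103 × p = 25,045 × 0.74614 = 18687.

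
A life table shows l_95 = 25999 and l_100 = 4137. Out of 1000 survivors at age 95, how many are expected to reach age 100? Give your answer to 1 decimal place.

The relevant probability is 4137/25999 = 0.159122.
Expected number = 1000 × 0.159122 = 159.1.

159.1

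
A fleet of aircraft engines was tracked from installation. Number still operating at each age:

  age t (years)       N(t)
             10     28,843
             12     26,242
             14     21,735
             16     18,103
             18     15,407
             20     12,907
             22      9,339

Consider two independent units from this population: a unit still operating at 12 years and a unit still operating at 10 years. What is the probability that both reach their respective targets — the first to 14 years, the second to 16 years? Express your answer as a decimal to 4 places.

0.5198

p₁ = N(14)/N(12) = 21,735/26,242 = 0.828252; p₂ = N(16)/N(10) = 18,103/28,843 = 0.627639.
P(both) = p₁ × p₂ = 0.828252 × 0.627639 = 0.519843.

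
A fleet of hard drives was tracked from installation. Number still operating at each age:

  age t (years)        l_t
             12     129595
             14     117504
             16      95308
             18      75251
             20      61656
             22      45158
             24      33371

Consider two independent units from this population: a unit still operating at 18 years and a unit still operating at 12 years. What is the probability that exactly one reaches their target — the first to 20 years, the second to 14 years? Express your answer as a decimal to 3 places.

0.240

p₁ = l_20/l_18 = 61656/75251 = 0.819338; p₂ = l_14/l_12 = 117504/129595 = 0.906702.
P(exactly one) = p₁(1−p₂) + (1−p₁)p₂ = 0.076443 + 0.163807 = 0.240249.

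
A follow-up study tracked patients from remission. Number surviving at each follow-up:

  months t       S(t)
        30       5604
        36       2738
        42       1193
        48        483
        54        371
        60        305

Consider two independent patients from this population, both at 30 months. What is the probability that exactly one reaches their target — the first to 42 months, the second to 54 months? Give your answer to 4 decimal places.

0.2509

p₁ = S(42)/S(30) = 1193/5604 = 0.212884; p₂ = S(54)/S(30) = 371/5604 = 0.066203.
P(exactly one) = p₁(1−p₂) + (1−p₁)p₂ = 0.198790 + 0.052109 = 0.250900.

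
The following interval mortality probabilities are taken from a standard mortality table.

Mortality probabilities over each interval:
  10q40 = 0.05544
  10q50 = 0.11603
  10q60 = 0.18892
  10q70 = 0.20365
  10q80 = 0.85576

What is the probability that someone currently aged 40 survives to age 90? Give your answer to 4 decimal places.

Survival from 40 to 90 is the product of surviving each interval: (1 − 0.05544) × (1 − 0.11603) × (1 − 0.18892) × (1 − 0.20365) × (1 − 0.85576).
= 0.94456 × 0.88397 × 0.81108 × 0.79635 × 0.14424 = 0.077789.

0.0778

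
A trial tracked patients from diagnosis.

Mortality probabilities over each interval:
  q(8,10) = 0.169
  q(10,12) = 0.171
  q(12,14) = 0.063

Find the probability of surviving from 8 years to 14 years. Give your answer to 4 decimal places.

0.6455

Chaining the interval survival probabilities: (1 − 0.169) × (1 − 0.171) × (1 − 0.063).
= 0.831 × 0.829 × 0.937 = 0.645498.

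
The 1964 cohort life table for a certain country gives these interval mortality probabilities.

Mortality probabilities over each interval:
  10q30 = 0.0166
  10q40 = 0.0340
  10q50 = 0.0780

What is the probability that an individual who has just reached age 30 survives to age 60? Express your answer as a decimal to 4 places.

Survival from 30 to 60 is the product of surviving each interval: (1 − 0.0166) × (1 − 0.0340) × (1 − 0.0780).
= 0.9834 × 0.9660 × 0.9220 = 0.875867.

0.8759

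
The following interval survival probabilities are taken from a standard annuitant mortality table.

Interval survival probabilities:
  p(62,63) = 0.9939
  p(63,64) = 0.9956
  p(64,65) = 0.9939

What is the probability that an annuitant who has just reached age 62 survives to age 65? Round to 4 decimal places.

P(survive 62→65) = 0.9939 × 0.9956 × 0.9939.
= 0.983491.

0.9835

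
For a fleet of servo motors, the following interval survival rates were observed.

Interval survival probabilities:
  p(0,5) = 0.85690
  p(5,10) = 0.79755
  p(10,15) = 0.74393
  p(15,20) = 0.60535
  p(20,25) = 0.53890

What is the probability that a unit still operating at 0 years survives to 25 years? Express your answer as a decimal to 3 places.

The overall survival probability is 0.85690 × 0.79755 × 0.74393 × 0.60535 × 0.53890.
= 0.165857.

0.166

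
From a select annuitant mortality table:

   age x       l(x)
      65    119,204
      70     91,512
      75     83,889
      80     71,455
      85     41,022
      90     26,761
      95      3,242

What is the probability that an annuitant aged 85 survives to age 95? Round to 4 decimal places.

The conditional survival probability is l(95)/l(85) = 3,242/41,022 = 0.079031.

0.0790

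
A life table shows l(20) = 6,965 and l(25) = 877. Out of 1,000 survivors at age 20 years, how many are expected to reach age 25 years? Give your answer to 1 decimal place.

The relevant probability is 877/6,965 = 0.125915.
Expected number = 1,000 × 0.125915 = 125.9.

125.9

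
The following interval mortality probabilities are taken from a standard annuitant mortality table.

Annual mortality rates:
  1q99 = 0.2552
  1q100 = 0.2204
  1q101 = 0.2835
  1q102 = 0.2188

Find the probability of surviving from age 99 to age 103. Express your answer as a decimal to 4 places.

Chaining the interval survival probabilities: (1 − 0.2552) × (1 − 0.2204) × (1 − 0.2835) × (1 − 0.2188).
= 0.7448 × 0.7796 × 0.7165 × 0.7812 = 0.325005.

0.3250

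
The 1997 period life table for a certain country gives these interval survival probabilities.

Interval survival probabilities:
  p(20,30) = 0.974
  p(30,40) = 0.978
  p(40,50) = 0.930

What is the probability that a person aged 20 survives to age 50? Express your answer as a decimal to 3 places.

The overall survival probability is 0.974 × 0.978 × 0.930.
= 0.885892.

0.886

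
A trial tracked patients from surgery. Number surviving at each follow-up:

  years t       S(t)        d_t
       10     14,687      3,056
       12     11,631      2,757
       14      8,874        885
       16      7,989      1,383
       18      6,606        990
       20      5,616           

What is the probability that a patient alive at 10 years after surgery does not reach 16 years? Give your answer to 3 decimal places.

P(die before 16 | alive at 10) = 1 − S(16)/S(10) = 1 − 7,989/14,687 = (6,698)/14,687 = 0.456050.

0.456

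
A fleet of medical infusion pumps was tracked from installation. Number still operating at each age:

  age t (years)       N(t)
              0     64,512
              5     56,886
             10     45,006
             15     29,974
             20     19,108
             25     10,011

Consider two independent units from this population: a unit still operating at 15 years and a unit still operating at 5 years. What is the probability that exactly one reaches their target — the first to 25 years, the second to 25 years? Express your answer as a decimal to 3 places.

p₁ = N(25)/N(15) = 10,011/29,974 = 0.333989; p₂ = N(25)/N(5) = 10,011/56,886 = 0.175984.
P(exactly one) = p₁(1−p₂) + (1−p₁)p₂ = 0.275212 + 0.117207 = 0.392420.

0.392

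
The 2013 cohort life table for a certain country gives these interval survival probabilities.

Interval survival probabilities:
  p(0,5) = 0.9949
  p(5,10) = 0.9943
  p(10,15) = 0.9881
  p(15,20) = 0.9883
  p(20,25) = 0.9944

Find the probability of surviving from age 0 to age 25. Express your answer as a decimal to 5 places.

Chaining the interval survival probabilities: 0.9949 × 0.9943 × 0.9881 × 0.9883 × 0.9944.
= 0.960611.

0.96061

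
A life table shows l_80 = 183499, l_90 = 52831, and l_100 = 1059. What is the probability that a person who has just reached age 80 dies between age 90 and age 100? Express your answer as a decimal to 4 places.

0.2821

This is the probability of reaching 90 but not 100, conditional on being alive at 80: (l_90 − l_100) / l_80.
= (52831 − 1059) / 183499 = 51772 / 183499 = 0.282138.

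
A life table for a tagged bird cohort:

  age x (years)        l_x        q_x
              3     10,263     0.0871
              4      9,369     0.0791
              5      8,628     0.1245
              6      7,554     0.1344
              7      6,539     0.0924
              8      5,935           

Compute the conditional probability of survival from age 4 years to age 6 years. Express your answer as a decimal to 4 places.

0.8063

The conditional survival probability is l_6/l_4 = 7,554/9,369 = 0.806276.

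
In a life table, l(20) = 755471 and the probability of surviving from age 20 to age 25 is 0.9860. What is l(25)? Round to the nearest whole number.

l(25) = l(20) × p = 755471 × 0.9860 = 744894.

744894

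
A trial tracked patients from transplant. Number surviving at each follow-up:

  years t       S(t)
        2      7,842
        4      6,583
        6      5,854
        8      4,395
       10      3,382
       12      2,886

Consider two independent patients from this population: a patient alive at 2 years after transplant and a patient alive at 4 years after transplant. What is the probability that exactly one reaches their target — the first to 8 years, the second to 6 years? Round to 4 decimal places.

0.4529

p₁ = S(8)/S(2) = 4,395/7,842 = 0.560444; p₂ = S(6)/S(4) = 5,854/6,583 = 0.889260.
P(exactly one) = p₁(1−p₂) + (1−p₁)p₂ = 0.062064 + 0.390880 = 0.452943.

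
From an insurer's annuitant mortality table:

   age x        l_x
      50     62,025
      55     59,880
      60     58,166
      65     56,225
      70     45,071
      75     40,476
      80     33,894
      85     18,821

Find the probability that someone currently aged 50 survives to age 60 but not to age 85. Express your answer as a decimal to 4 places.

0.6343

This is the probability of reaching 60 but not 85, conditional on being alive at 50: (l_60 − l_85) / l_50.
= (58,166 − 18,821) / 62,025 = 39,345 / 62,025 = 0.634341.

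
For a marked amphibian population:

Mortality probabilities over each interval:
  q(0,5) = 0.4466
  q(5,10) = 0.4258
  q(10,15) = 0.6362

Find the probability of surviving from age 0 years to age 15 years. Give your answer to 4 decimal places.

Chaining the interval survival probabilities: (1 − 0.4466) × (1 − 0.4258) × (1 − 0.6362).
= 0.5534 × 0.5742 × 0.3638 = 0.115602.

0.1156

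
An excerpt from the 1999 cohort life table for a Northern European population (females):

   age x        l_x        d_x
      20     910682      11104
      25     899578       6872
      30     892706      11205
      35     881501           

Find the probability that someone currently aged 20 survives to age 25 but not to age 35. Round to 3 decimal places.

0.020

This is the probability of reaching 25 but not 35, conditional on being alive at 20: (l_25 − l_35) / l_20.
= (899578 − 881501) / 910682 = 18077 / 910682 = 0.019850.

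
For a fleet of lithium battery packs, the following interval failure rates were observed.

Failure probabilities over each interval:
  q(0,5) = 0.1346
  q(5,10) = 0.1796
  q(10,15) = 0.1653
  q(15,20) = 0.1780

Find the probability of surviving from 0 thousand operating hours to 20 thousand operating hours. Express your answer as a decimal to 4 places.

0.4871

The overall survival probability is (1 − 0.1346) × (1 − 0.1796) × (1 − 0.1653) × (1 − 0.1780).
= 0.8654 × 0.8204 × 0.8347 × 0.8220 = 0.487130.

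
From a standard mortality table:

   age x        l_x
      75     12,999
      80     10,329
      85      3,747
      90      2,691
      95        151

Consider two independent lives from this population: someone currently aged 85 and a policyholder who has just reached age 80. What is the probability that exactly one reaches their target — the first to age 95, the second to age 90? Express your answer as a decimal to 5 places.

p₁ = l_95/l_85 = 151/3,747 = 0.040299; p₂ = l_90/l_80 = 2,691/10,329 = 0.260529.
P(exactly one) = p₁(1−p₂) + (1−p₁)p₂ = 0.029800 + 0.250030 = 0.279830.

0.27983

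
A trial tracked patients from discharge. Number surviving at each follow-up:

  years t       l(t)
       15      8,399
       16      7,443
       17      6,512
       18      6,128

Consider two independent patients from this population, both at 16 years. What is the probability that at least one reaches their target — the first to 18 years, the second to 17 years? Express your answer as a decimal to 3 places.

0.978

p₁ = l(18)/l(16) = 6,128/7,443 = 0.823324; p₂ = l(17)/l(16) = 6,512/7,443 = 0.874916.
P(at least one) = 1 − (1−p₁)(1−p₂) = 1 − 0.176676 × 0.125084 = 0.977901.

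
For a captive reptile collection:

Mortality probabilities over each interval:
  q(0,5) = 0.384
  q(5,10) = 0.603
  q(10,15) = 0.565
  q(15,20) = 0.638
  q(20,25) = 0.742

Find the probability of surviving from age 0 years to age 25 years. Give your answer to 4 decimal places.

Chaining the interval survival probabilities: (1 − 0.384) × (1 − 0.603) × (1 − 0.565) × (1 − 0.638) × (1 − 0.742).
= 0.616 × 0.397 × 0.435 × 0.362 × 0.258 = 0.009935.

0.0099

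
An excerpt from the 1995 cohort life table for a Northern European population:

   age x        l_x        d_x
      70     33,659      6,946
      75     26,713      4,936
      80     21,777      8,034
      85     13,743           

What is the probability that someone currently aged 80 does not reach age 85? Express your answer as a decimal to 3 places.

P(die before 85 | alive at 80) = 1 − l_85/l_80 = 1 − 13,743/21,777 = (8,034)/21,777 = 0.368921.

0.369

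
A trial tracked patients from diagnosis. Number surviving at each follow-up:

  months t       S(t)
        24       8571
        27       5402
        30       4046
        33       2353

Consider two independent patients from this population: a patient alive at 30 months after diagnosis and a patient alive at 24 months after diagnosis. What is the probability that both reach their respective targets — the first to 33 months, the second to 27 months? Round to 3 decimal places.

p₁ = S(33)/S(30) = 2353/4046 = 0.581562; p₂ = S(27)/S(24) = 5402/8571 = 0.630265.
P(both) = p₁ × p₂ = 0.581562 × 0.630265 = 0.366538.

0.367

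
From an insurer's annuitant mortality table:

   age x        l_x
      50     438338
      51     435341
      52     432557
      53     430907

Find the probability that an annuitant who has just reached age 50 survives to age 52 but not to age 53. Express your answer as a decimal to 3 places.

This is the probability of reaching 52 but not 53, conditional on being alive at 50: (l_52 − l_53) / l_50.
= (432557 − 430907) / 438338 = 1650 / 438338 = 0.003764.

0.004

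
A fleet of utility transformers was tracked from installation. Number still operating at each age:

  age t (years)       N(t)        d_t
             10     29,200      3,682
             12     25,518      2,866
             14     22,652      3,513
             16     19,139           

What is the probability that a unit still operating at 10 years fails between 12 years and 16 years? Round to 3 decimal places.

This is the probability of reaching 12 but not 16, conditional on being operational at 10: (N(12) − N(16)) / N(10).
= (25,518 − 19,139) / 29,200 = 6,379 / 29,200 = 0.218459.

0.218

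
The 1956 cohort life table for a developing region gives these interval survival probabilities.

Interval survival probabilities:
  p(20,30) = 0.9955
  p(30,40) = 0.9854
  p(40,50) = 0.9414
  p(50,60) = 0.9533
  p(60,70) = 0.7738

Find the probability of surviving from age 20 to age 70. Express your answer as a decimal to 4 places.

Survival from 20 to 70 is the product of surviving each interval: 0.9955 × 0.9854 × 0.9414 × 0.9533 × 0.7738.
= 0.681218.

0.6812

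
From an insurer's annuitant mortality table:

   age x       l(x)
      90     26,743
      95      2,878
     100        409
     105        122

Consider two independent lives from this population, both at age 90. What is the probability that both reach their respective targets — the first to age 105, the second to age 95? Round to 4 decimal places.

0.0005

p₁ = l(105)/l(90) = 122/26,743 = 0.004562; p₂ = l(95)/l(90) = 2,878/26,743 = 0.107617.
P(both) = p₁ × p₂ = 0.004562 × 0.107617 = 0.000491.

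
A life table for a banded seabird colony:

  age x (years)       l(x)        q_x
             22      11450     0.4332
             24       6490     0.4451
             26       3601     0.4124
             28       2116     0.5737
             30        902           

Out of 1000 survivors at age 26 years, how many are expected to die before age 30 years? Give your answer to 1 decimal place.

The relevant probability is 1 − 902/3601 = 0.749514.
Expected number = 1000 × 0.749514 = 749.5.

749.5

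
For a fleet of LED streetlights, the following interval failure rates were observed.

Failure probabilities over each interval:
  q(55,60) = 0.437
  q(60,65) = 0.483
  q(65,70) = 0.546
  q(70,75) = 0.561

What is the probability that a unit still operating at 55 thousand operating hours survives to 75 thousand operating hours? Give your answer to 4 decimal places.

0.0580

P(survive 55→75) = (1 − 0.437) × (1 − 0.483) × (1 − 0.546) × (1 − 0.561).
= 0.563 × 0.517 × 0.454 × 0.439 = 0.058012.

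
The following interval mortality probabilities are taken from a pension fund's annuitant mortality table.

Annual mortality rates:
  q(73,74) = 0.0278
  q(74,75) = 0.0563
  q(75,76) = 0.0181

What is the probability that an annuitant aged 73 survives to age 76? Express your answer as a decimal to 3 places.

The overall survival probability is (1 − 0.0278) × (1 − 0.0563) × (1 − 0.0181).
= 0.9722 × 0.9437 × 0.9819 = 0.900859.

0.901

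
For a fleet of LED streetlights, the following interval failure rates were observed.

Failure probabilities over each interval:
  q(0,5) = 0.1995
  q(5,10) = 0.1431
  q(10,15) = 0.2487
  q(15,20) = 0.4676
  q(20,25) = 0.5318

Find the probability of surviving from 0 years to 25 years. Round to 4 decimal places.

0.1285

P(survive 0→25) = (1 − 0.1995) × (1 − 0.1431) × (1 − 0.2487) × (1 − 0.4676) × (1 − 0.5318).
= 0.8005 × 0.8569 × 0.7513 × 0.5324 × 0.4682 = 0.128462.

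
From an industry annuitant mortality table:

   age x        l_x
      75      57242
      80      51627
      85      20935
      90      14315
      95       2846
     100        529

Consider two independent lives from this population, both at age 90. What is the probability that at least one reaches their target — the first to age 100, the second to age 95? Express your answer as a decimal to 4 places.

p₁ = l_100/l_90 = 529/14315 = 0.036954; p₂ = l_95/l_90 = 2846/14315 = 0.198812.
P(at least one) = 1 − (1−p₁)(1−p₂) = 1 − 0.963046 × 0.801188 = 0.228419.

0.2284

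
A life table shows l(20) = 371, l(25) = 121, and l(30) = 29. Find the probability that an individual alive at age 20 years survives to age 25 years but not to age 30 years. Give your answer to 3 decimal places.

0.248

This is the probability of reaching 25 but not 30, conditional on being alive at 20: (l(25) − l(30)) / l(20).
= (121 − 29) / 371 = 92 / 371 = 0.247978.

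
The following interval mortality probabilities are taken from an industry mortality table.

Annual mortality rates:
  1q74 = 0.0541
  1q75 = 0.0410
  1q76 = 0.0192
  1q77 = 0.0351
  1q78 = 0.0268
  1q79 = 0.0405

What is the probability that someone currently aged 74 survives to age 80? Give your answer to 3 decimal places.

0.802

6p74 = (1 − 0.0541) × (1 − 0.0410) × (1 − 0.0192) × (1 − 0.0351) × (1 − 0.0268) × (1 − 0.0405).
= 0.9459 × 0.9590 × 0.9808 × 0.9649 × 0.9732 × 0.9595 = 0.801629.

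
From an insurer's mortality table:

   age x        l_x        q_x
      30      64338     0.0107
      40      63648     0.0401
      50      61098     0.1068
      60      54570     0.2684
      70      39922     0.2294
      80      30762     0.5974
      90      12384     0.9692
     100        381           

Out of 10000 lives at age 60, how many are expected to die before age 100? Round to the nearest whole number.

9930

The relevant probability is 1 − 381/54570 = 0.993018.
Expected number = 10000 × 0.993018 = 9930.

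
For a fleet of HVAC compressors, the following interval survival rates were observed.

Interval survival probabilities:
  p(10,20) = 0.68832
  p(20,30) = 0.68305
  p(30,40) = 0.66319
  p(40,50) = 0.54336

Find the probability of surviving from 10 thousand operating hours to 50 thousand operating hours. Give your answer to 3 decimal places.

P(survive 10→50) = 0.68832 × 0.68305 × 0.66319 × 0.54336.
= 0.169421.

0.169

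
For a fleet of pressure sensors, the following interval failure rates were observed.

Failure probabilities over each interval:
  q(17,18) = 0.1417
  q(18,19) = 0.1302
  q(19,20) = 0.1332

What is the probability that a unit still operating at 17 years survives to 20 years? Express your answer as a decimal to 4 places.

0.6471

Chaining the interval survival probabilities: (1 − 0.1417) × (1 − 0.1302) × (1 − 0.1332).
= 0.8583 × 0.8698 × 0.8668 = 0.647109.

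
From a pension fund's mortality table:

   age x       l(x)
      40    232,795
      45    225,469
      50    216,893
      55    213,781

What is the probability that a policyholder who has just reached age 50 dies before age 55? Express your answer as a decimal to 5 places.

0.01435

P(die before 55 | alive at 50) = 1 − l(55)/l(50) = 1 − 213,781/216,893 = (3,112)/216,893 = 0.014348.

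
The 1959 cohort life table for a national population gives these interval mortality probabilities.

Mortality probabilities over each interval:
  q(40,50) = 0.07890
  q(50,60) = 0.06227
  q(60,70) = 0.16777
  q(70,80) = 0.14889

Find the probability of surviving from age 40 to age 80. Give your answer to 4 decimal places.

Survival from 40 to 80 is the product of surviving each interval: (1 − 0.07890) × (1 − 0.06227) × (1 − 0.16777) × (1 − 0.14889).
= 0.92110 × 0.93773 × 0.83223 × 0.85111 = 0.611806.

0.6118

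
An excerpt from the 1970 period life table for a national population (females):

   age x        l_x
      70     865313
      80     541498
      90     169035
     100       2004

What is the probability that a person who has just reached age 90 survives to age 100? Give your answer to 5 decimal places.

0.01186

The conditional survival probability is l_100/l_90 = 2004/169035 = 0.011856.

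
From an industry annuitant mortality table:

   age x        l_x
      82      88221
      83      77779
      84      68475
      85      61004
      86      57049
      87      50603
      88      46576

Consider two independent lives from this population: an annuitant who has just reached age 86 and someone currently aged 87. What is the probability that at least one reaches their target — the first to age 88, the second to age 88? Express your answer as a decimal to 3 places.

p₁ = l_88/l_86 = 46576/57049 = 0.816421; p₂ = l_88/l_87 = 46576/50603 = 0.920420.
P(at least one) = 1 − (1−p₁)(1−p₂) = 1 − 0.183579 × 0.079580 = 0.985391.

0.985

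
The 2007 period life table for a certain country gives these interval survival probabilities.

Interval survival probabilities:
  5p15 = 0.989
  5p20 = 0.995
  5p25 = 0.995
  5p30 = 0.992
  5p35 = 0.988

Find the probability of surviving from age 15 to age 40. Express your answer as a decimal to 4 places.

0.9596

Survival from 15 to 40 is the product of surviving each interval: 0.989 × 0.995 × 0.995 × 0.992 × 0.988.
= 0.959646.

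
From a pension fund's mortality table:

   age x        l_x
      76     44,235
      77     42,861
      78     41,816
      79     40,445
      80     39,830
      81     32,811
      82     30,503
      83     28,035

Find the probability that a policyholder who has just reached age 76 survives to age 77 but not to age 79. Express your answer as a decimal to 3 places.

We want 1|2q76 = (l_77 − l_79)/l_76.
This is the probability of reaching 77 but not 79, conditional on being alive at 76: (l_77 − l_79) / l_76.
= (42,861 − 40,445) / 44,235 = 2,416 / 44,235 = 0.054617.

0.055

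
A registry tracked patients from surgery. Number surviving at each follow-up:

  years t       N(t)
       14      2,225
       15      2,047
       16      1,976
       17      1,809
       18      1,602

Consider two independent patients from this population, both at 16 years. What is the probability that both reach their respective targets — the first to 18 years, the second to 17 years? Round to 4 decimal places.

p₁ = N(18)/N(16) = 1,602/1,976 = 0.810729; p₂ = N(17)/N(16) = 1,809/1,976 = 0.915486.
P(both) = p₁ × p₂ = 0.810729 × 0.915486 = 0.742211.

0.7422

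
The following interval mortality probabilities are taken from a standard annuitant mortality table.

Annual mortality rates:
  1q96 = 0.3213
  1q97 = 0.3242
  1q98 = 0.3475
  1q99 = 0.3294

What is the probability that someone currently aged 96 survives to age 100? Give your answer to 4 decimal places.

0.2007

The overall survival probability is (1 − 0.3213) × (1 − 0.3242) × (1 − 0.3475) × (1 − 0.3294).
= 0.6787 × 0.6758 × 0.6525 × 0.6706 = 0.200697.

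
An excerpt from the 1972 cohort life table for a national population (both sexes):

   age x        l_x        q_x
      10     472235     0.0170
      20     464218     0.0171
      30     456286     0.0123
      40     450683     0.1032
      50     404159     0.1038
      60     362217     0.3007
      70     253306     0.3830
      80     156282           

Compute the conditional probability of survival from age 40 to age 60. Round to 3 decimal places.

0.804

The conditional survival probability is l_60/l_40 = 362217/450683 = 0.803707.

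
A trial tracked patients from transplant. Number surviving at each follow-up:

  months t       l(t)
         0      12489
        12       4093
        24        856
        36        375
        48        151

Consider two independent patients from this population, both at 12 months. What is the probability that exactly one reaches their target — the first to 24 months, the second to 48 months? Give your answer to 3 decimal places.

0.231

p₁ = l(24)/l(12) = 856/4093 = 0.209138; p₂ = l(48)/l(12) = 151/4093 = 0.036892.
P(exactly one) = p₁(1−p₂) + (1−p₁)p₂ = 0.201422 + 0.029176 = 0.230599.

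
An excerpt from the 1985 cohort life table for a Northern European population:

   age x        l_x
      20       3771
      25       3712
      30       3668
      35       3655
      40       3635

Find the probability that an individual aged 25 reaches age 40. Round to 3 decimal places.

The conditional survival probability is l_40/l_25 = 3635/3712 = 0.979256.

0.979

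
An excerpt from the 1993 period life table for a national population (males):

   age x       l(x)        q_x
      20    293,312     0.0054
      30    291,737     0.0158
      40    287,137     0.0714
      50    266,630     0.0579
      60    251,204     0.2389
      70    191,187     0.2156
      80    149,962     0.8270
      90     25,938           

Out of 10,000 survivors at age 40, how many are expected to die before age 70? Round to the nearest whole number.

The relevant probability is 1 − 191,187/287,137 = 0.334161.
Expected number = 10,000 × 0.334161 = 3342.

3342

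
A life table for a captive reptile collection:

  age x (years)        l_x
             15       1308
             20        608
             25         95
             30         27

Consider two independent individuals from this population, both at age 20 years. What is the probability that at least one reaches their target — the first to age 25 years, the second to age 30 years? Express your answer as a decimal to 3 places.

0.194

p₁ = l_25/l_20 = 95/608 = 0.156250; p₂ = l_30/l_20 = 27/608 = 0.044408.
P(at least one) = 1 − (1−p₁)(1−p₂) = 1 − 0.843750 × 0.955592 = 0.193719.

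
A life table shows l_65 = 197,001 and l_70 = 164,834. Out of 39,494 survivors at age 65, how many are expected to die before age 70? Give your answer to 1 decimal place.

6448.7

The relevant probability is 1 − 164,834/197,001 = 0.163283.
Expected number = 39,494 × 0.163283 = 6448.7.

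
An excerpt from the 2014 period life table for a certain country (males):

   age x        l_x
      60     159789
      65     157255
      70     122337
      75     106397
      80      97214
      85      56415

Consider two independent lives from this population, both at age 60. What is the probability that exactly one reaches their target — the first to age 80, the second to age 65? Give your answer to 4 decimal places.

p₁ = l_80/l_60 = 97214/159789 = 0.608390; p₂ = l_65/l_60 = 157255/159789 = 0.984142.
P(exactly one) = p₁(1−p₂) + (1−p₁)p₂ = 0.009648 + 0.385400 = 0.395048.

0.3950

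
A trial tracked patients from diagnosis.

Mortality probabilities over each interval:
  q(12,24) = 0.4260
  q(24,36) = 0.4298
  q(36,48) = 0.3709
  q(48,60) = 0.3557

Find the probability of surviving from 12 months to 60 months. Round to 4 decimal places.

Survival from 12 to 60 is the product of surviving each interval: (1 − 0.4260) × (1 − 0.4298) × (1 − 0.3709) × (1 − 0.3557).
= 0.5740 × 0.5702 × 0.6291 × 0.6443 = 0.132662.

0.1327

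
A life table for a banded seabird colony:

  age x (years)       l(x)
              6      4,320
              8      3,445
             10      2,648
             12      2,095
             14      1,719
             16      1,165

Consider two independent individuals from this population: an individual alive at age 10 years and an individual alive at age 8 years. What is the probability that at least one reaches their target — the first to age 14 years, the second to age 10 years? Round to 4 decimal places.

p₁ = l(14)/l(10) = 1,719/2,648 = 0.649169; p₂ = l(10)/l(8) = 2,648/3,445 = 0.768650.
P(at least one) = 1 − (1−p₁)(1−p₂) = 1 − 0.350831 × 0.231350 = 0.918835.

0.9188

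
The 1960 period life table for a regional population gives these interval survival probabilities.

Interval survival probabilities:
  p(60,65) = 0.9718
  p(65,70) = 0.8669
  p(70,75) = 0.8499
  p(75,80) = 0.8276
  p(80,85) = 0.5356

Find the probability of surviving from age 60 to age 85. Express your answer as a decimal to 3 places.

Chaining the interval survival probabilities: 0.9718 × 0.8669 × 0.8499 × 0.8276 × 0.5356.
= 0.317377.

0.317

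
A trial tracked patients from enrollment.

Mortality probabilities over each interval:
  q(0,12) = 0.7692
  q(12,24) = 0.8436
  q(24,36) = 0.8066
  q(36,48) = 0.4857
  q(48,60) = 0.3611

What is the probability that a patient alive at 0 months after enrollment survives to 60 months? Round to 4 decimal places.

P(survive 0→60) = (1 − 0.7692) × (1 − 0.8436) × (1 − 0.8066) × (1 − 0.4857) × (1 − 0.3611).
= 0.2308 × 0.1564 × 0.1934 × 0.5143 × 0.6389 = 0.002294.

0.0023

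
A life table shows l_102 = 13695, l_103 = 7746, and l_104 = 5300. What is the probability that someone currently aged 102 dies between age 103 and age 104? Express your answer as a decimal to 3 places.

We want 1|1q102 = (l_103 − l_104)/l_102.
This is the probability of reaching 103 but not 104, conditional on being alive at 102: (l_103 − l_104) / l_102.
= (7746 − 5300) / 13695 = 2446 / 13695 = 0.178605.

0.179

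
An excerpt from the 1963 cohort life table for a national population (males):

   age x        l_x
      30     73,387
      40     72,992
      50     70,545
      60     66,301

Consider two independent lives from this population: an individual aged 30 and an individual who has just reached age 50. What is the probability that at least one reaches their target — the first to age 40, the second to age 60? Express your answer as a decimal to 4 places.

p₁ = l_40/l_30 = 72,992/73,387 = 0.994618; p₂ = l_60/l_50 = 66,301/70,545 = 0.939840.
P(at least one) = 1 − (1−p₁)(1−p₂) = 1 − 0.005382 × 0.060160 = 0.999676.

0.9997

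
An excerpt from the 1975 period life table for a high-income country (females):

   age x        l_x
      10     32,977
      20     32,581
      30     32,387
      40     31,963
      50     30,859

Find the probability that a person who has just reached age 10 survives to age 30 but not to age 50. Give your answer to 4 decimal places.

We want 20|20q10 = (l_30 − l_50)/l_10.
This is the probability of reaching 30 but not 50, conditional on being alive at 10: (l_30 − l_50) / l_10.
= (32,387 − 30,859) / 32,977 = 1,528 / 32,977 = 0.046335.

0.0463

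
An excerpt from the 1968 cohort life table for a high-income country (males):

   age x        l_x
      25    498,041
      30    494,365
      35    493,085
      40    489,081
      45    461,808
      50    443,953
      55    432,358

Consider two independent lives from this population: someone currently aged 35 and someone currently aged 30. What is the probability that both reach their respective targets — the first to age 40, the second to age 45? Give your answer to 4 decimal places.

0.9266

p₁ = l_40/l_35 = 489,081/493,085 = 0.991880; p₂ = l_45/l_30 = 461,808/494,365 = 0.934144.
P(both) = p₁ × p₂ = 0.991880 × 0.934144 = 0.926559.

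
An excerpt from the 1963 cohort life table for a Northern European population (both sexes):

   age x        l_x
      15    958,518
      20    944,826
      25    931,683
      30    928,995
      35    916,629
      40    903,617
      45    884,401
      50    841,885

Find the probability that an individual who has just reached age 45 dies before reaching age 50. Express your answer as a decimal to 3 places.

0.048

P(die before 50 | alive at 45) = 1 − l_50/l_45 = 1 − 841,885/884,401 = (42,516)/884,401 = 0.048073.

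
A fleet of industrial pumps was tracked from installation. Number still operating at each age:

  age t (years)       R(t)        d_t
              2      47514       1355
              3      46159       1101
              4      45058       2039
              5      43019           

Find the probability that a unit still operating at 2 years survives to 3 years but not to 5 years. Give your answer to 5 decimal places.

0.06609

This is the probability of reaching 3 but not 5, conditional on being operational at 2: (R(3) − R(5)) / R(2).
= (46159 − 43019) / 47514 = 3140 / 47514 = 0.066086.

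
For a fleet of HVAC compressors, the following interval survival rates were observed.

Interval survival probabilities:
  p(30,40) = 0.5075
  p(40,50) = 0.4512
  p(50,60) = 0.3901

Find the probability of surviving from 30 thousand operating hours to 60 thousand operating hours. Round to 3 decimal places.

0.089

Chaining the interval survival probabilities: 0.5075 × 0.4512 × 0.3901.
= 0.089327.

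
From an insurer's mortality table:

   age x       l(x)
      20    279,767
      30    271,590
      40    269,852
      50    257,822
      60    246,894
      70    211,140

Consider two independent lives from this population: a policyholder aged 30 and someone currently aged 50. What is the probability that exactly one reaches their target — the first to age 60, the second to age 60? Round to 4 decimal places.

p₁ = l(60)/l(30) = 246,894/271,590 = 0.909069; p₂ = l(60)/l(50) = 246,894/257,822 = 0.957614.
P(exactly one) = p₁(1−p₂) + (1−p₁)p₂ = 0.038532 + 0.087077 = 0.125609.

0.1256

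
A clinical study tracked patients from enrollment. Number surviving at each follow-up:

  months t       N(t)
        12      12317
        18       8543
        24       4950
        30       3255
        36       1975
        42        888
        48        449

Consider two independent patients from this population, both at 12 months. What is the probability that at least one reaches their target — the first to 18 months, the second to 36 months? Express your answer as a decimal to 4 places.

0.7427

p₁ = N(18)/N(12) = 8543/12317 = 0.693594; p₂ = N(36)/N(12) = 1975/12317 = 0.160347.
P(at least one) = 1 − (1−p₁)(1−p₂) = 1 − 0.306406 × 0.839653 = 0.742725.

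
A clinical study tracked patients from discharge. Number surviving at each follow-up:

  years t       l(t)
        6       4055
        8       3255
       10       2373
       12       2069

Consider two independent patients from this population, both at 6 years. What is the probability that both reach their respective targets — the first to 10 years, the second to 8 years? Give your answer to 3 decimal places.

0.470

p₁ = l(10)/l(6) = 2373/4055 = 0.585203; p₂ = l(8)/l(6) = 3255/4055 = 0.802713.
P(both) = p₁ × p₂ = 0.585203 × 0.802713 = 0.469750.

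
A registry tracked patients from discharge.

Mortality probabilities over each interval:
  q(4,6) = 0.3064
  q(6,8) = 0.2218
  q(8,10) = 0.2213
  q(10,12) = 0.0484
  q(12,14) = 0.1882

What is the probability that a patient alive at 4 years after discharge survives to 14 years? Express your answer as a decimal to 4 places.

0.3247

The overall survival probability is (1 − 0.3064) × (1 − 0.2218) × (1 − 0.2213) × (1 − 0.0484) × (1 − 0.1882).
= 0.6936 × 0.7782 × 0.7787 × 0.9516 × 0.8118 = 0.324694.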